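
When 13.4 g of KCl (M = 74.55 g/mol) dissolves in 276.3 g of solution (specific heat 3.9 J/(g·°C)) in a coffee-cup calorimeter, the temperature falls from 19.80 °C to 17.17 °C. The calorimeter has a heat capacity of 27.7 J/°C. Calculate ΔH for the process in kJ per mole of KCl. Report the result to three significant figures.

|ΔT| = |17.17 − 19.80| = 2.63 °C
|q_surr| = (276.3 × 3.9 + 27.7) × 2.63 = 1105.27 × 2.63 = 2907 J
n(KCl) = 13.4 / 74.55 = 0.1797 mol
Temperature fell, so q_rxn = +|q_surr| = 2.907 kJ
ΔH = q_rxn / n = 16.18 kJ/mol

ΔH = 16.2 kJ/mol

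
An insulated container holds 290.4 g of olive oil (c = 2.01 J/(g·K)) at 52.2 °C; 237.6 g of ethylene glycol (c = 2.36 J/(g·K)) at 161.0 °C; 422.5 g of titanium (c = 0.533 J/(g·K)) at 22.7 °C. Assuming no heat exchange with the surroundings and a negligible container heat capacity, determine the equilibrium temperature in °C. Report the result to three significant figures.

Σ mᵢcᵢ(T − Tᵢ) = 0  ⇒  T = Σ mᵢcᵢTᵢ / Σ mᵢcᵢ
Σ mᵢcᵢ = 290.4×2.01 + 237.6×2.36 + 422.5×0.533 = 1369.6325
Σ mᵢcᵢTᵢ = 583.704×52.2 + 560.736×161.0 + 225.1925×22.7 = 125860
T = 125860 / 1369.6325 = 91.89 °C

T_f = 91.9 °C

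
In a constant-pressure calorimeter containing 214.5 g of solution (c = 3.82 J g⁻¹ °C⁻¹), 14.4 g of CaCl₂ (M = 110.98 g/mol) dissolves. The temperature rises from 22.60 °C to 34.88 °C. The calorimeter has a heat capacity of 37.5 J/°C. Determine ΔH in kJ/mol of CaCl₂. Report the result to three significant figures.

ΔH = -81.1 kJ/mol

|ΔT| = |34.88 − 22.60| = 12.28 °C
|q_surr| = (214.5 × 3.82 + 37.5) × 12.28 = 856.89 × 12.28 = 10523 J
n(CaCl₂) = 14.4 / 110.98 = 0.12975 mol
Temperature rose, so q_rxn = −|q_surr| = -10.523 kJ
ΔH = q_rxn / n = -81.10 kJ/mol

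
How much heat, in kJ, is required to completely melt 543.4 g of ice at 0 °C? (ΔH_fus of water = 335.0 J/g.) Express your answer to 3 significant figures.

q = 182 kJ

q = m × ΔH_fus = 543.4 × 335.0 = 182000 J = 182 kJ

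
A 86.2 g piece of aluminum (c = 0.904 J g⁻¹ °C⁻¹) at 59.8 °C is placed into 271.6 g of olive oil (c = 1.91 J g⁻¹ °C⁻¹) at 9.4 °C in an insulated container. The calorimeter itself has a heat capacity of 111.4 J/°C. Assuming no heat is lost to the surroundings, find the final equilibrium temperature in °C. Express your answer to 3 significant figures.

Heat lost by aluminum = heat gained by olive oil + calorimeter.
(86.2)(0.904)(59.8 − T) = [(271.6)(1.91) + 111.4](T − 9.4)
77.9248 (59.8 − T) = 630.156 (T − 9.4)
4659.9 − 77.9248 T = 630.156 T − 5923.5
10583.4 = 708.0808 T
T = 14.947 °C

T_f = 14.9 °C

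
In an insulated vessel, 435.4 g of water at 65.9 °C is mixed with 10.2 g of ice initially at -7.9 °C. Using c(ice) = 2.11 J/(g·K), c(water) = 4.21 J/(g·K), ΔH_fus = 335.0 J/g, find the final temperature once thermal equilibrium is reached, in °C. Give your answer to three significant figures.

T_f = 62.5 °C

Heat to bring ice to 0 °C and melt it: q₁ = 10.2×2.11×7.9 + 10.2×335.0 = 3587.0 J
Heat the water can supply cooling to 0 °C: 435.4×4.21×65.9 = 120797 J > q₁, so all ice melts.
Energy balance: 435.4×4.21×(65.9 − T) = 3587.0 + 10.2×4.21×(T − 0)
1833.034(65.9 − T) = 3587.0 + 42.942 T
120797 − 3587.0 = 1875.976 T
T = 117210.0 / 1875.976 = 62.48 °C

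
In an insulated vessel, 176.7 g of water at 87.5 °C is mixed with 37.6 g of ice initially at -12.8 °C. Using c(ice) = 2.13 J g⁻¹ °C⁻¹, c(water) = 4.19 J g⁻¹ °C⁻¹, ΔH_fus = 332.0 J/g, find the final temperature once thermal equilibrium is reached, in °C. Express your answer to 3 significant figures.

Heat to bring ice to 0 °C and melt it: q₁ = 37.6×2.13×12.8 + 37.6×332.0 = 13508 J
Heat the water can supply cooling to 0 °C: 176.7×4.19×87.5 = 64782.6 J > q₁, so all ice melts.
Energy balance: 176.7×4.19×(87.5 − T) = 13508 + 37.6×4.19×(T − 0)
740.373(87.5 − T) = 13508 + 157.544 T
64782.6 − 13508 = 897.917 T
T = 51274.6 / 897.917 = 57.10 °C

T_f = 57.1 °C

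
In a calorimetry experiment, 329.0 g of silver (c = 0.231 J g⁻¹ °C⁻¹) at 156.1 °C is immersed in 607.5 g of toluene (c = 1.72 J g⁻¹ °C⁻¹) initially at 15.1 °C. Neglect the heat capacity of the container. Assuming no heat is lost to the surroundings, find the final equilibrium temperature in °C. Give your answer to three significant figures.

T_f = 24.7 °C

Heat lost by silver = heat gained by toluene.
(329.0)(0.231)(156.1 − T) = (607.5)(1.72)(T − 15.1)
75.999 (156.1 − T) = 1044.9 (T − 15.1)
11863 − 75.999 T = 1044.9 T − 15778
27641 = 1120.899 T
T = 24.66 °C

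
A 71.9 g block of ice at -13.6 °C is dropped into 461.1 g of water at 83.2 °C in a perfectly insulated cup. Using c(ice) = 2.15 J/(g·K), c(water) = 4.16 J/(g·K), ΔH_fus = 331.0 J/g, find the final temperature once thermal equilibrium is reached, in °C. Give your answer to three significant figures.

Heat to bring ice to 0 °C and melt it: q₁ = 71.9×2.15×13.6 + 71.9×331.0 = 25901 J
Heat the water can supply cooling to 0 °C: 461.1×4.16×83.2 = 159592 J > q₁, so all ice melts.
Energy balance: 461.1×4.16×(83.2 − T) = 25901 + 71.9×4.16×(T − 0)
1918.176(83.2 − T) = 25901 + 299.104 T
159592 − 25901 = 2217.280 T
T = 133691 / 2217.280 = 60.30 °C

T_f = 60.3 °C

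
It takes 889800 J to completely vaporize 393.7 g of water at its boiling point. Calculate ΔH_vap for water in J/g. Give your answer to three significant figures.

ΔH_vap = q / m = 889800 / 393.7 = 2260 J/g

ΔH_vap = 2260 J/g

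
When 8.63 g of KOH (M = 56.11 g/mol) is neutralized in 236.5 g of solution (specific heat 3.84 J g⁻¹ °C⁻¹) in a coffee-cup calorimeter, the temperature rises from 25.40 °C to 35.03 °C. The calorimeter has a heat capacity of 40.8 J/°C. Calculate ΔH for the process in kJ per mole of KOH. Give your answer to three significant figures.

ΔH = -59.4 kJ/mol

|ΔT| = |35.03 − 25.40| = 9.63 °C
|q_surr| = (236.5 × 3.84 + 40.8) × 9.63 = 948.96 × 9.63 = 9138 J
n(KOH) = 8.63 / 56.11 = 0.1538 mol
Temperature rose, so q_rxn = −|q_surr| = -9.138 kJ
ΔH = q_rxn / n = -59.41 kJ/mol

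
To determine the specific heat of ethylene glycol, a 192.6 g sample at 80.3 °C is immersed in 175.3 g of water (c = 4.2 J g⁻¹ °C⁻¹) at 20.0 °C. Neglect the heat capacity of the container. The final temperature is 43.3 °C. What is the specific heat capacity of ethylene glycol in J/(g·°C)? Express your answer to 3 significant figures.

c = 2.41 J/(g·°C)

q_gained = (175.3 × 4.2) × (43.3 − 20.0) = 17150 J
q_lost = 192.6 × c × (80.3 − 43.3) = 7126.2 c
Set equal: c = 17150 / 7126.2 = 2.41 J/(g·°C)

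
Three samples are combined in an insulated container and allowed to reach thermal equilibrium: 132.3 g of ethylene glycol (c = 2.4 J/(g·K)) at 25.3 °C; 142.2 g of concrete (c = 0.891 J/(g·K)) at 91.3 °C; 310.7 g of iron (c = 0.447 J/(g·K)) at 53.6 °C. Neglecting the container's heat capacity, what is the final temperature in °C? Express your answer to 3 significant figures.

T_f = 46.4 °C

Σ mᵢcᵢ(T − Tᵢ) = 0  ⇒  T = Σ mᵢcᵢTᵢ / Σ mᵢcᵢ
Σ mᵢcᵢ = 132.3×2.4 + 142.2×0.891 + 310.7×0.447 = 583.1031
Σ mᵢcᵢTᵢ = 317.52×25.3 + 126.7002×91.3 + 138.8829×53.6 = 27045
T = 27045 / 583.1031 = 46.38 °C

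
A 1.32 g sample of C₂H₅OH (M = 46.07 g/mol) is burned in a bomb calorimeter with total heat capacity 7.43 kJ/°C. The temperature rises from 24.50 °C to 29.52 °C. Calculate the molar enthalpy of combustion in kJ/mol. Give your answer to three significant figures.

ΔH = -1300 kJ/mol

ΔT = 29.52 − 24.50 = 5.02 °C
q_cal = C_cal × ΔT = 7.43 × 5.02 = 37.2986 kJ
n = 1.32 / 46.07 = 0.02865 mol
q_rxn = −q_cal = -37.2986 kJ
ΔH = -37.2986 / 0.02865 = -1302 kJ/mol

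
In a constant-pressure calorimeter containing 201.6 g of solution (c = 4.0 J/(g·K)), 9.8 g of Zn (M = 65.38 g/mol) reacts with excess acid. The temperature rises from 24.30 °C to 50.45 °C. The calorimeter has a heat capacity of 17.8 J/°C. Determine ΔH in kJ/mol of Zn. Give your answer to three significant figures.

ΔH = -144 kJ/mol

|ΔT| = |50.45 − 24.30| = 26.15 °C
|q_surr| = (201.6 × 4.0 + 17.8) × 26.15 = 824.2 × 26.15 = 21550 J
n(Zn) = 9.8 / 65.38 = 0.1499 mol
Temperature rose, so q_rxn = −|q_surr| = -21.55 kJ
ΔH = q_rxn / n = -143.8 kJ/mol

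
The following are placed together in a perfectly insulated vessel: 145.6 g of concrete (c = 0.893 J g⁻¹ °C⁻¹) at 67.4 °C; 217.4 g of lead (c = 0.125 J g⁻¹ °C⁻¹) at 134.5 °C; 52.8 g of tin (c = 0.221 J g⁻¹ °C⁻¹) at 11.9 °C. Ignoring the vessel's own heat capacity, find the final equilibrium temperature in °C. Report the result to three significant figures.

T_f = 74.4 °C

Σ mᵢcᵢ(T − Tᵢ) = 0  ⇒  T = Σ mᵢcᵢTᵢ / Σ mᵢcᵢ
Σ mᵢcᵢ = 145.6×0.893 + 217.4×0.125 + 52.8×0.221 = 168.8646
Σ mᵢcᵢTᵢ = 130.0208×67.4 + 27.175×134.5 + 11.6688×11.9 = 12557
T = 12557 / 168.8646 = 74.36 °C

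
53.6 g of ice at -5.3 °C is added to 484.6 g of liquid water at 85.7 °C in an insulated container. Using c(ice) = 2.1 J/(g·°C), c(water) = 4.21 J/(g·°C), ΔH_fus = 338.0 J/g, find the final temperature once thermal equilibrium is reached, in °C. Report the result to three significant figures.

T_f = 68.9 °C

Heat to bring ice to 0 °C and melt it: q₁ = 53.6×2.1×5.3 + 53.6×338.0 = 18713 J
Heat the water can supply cooling to 0 °C: 484.6×4.21×85.7 = 174842 J > q₁, so all ice melts.
Energy balance: 484.6×4.21×(85.7 − T) = 18713 + 53.6×4.21×(T − 0)
2040.166(85.7 − T) = 18713 + 225.656 T
174842 − 18713 = 2265.822 T
T = 156129 / 2265.822 = 68.91 °C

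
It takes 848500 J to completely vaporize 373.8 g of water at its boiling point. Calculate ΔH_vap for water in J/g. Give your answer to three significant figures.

ΔH_vap = 2270 J/g

ΔH_vap = q / m = 848500 / 373.8 = 2270 J/g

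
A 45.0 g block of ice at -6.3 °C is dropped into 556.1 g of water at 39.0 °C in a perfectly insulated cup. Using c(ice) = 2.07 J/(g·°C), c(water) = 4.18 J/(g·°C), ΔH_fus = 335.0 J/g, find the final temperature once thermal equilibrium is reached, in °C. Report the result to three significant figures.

T_f = 29.8 °C

Heat to bring ice to 0 °C and melt it: q₁ = 45.0×2.07×6.3 + 45.0×335.0 = 15662 J
Heat the water can supply cooling to 0 °C: 556.1×4.18×39.0 = 90655.4 J > q₁, so all ice melts.
Energy balance: 556.1×4.18×(39.0 − T) = 15662 + 45.0×4.18×(T − 0)
2324.498(39.0 − T) = 15662 + 188.1 T
90655.4 − 15662 = 2512.598 T
T = 74993.4 / 2512.598 = 29.847 °C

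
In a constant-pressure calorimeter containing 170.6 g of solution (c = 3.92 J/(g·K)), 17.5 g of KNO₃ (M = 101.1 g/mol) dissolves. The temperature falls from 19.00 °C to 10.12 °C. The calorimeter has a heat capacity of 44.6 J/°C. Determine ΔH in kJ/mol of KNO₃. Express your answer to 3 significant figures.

|ΔT| = |10.12 − 19.00| = 8.88 °C
|q_surr| = (170.6 × 3.92 + 44.6) × 8.88 = 713.352 × 8.88 = 6335 J
n(KNO₃) = 17.5 / 101.1 = 0.1731 mol
Temperature fell, so q_rxn = +|q_surr| = 6.335 kJ
ΔH = q_rxn / n = 36.60 kJ/mol

ΔH = 36.6 kJ/mol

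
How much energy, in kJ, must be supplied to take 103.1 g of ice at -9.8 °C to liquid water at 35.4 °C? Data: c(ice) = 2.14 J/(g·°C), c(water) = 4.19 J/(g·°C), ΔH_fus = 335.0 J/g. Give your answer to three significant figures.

q1 (heat ice -9.8→0.0 °C): 103.1 × 2.14 × 9.8 = 2162 J
q2 (melt at 0 °C): 103.1 × 335.0 = 34539 J
q3 (heat water 0.0→35.4 °C): 103.1 × 4.19 × 35.4 = 15292 J
Total: 2162 + 34539 + 15292 = 51993 J = 52.0 kJ

q = 52.0 kJ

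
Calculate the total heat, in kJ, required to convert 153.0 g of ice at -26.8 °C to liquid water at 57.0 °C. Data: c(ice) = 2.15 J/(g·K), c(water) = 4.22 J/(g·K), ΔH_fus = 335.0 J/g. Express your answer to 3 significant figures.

q = 96.9 kJ

q1 (heat ice -26.8→0.0 °C): 153.0 × 2.15 × 26.8 = 8816 J
q2 (melt at 0 °C): 153.0 × 335.0 = 51255 J
q3 (heat water 0.0→57.0 °C): 153.0 × 4.22 × 57.0 = 36803 J
Total: 8816 + 51255 + 36803 = 96874 J = 96.9 kJ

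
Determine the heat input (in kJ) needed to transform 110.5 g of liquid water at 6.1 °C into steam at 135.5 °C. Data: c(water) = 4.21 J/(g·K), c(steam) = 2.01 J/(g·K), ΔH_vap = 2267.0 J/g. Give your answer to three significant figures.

q1 (heat water 6.1→100.0 °C): 110.5 × 4.21 × 93.9 = 43683 J
q2 (vaporize at 100 °C): 110.5 × 2267.0 = 250504 J
q3 (heat steam 100.0→135.5 °C): 110.5 × 2.01 × 35.5 = 7885 J
Total: 43683 + 250504 + 7885 = 302072 J = 302 kJ

q = 302 kJ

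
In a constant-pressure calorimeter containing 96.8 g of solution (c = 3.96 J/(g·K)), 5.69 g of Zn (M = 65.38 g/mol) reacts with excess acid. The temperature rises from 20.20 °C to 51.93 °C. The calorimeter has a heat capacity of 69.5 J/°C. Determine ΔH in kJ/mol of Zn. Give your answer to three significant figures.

|ΔT| = |51.93 − 20.20| = 31.73 °C
|q_surr| = (96.8 × 3.96 + 69.5) × 31.73 = 452.828 × 31.73 = 14370 J
n(Zn) = 5.69 / 65.38 = 0.08703 mol
Temperature rose, so q_rxn = −|q_surr| = -14.37 kJ
ΔH = q_rxn / n = -165.1 kJ/mol

ΔH = -165 kJ/mol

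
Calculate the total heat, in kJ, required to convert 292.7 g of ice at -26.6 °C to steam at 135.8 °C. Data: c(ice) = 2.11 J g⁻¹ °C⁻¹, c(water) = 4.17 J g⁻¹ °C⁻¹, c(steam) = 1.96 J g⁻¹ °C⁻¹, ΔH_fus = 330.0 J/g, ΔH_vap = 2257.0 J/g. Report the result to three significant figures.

q1 (heat ice -26.6→0.0 °C): 292.7 × 2.11 × 26.6 = 16428 J
q2 (melt at 0 °C): 292.7 × 330.0 = 96591 J
q3 (heat water 0.0→100.0 °C): 292.7 × 4.17 × 100.0 = 122056 J
q4 (vaporize at 100 °C): 292.7 × 2257.0 = 660624 J
q5 (heat steam 100.0→135.8 °C): 292.7 × 1.96 × 35.8 = 20538 J
Total: 16428 + 96591 + 122056 + 660624 + 20538 = 916237 J = 916 kJ

q = 916 kJ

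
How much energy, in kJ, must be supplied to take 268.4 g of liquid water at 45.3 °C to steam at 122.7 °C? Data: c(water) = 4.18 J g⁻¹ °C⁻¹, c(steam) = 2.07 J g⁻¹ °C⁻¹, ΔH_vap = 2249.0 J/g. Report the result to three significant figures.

q = 678 kJ

q1 (heat water 45.3→100.0 °C): 268.4 × 4.18 × 54.7 = 61369 J
q2 (vaporize at 100 °C): 268.4 × 2249.0 = 603632 J
q3 (heat steam 100.0→122.7 °C): 268.4 × 2.07 × 22.7 = 12612 J
Total: 61369 + 603632 + 12612 = 677613 J = 678 kJ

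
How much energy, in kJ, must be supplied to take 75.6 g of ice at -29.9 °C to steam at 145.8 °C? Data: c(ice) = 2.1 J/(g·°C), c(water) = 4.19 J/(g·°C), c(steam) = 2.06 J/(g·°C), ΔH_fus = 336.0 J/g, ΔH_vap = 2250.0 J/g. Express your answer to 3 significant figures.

q1 (heat ice -29.9→0.0 °C): 75.6 × 2.1 × 29.9 = 4747 J
q2 (melt at 0 °C): 75.6 × 336.0 = 25402 J
q3 (heat water 0.0→100.0 °C): 75.6 × 4.19 × 100.0 = 31676 J
q4 (vaporize at 100 °C): 75.6 × 2250.0 = 170100 J
q5 (heat steam 100.0→145.8 °C): 75.6 × 2.06 × 45.8 = 7133 J
Total: 4747 + 25402 + 31676 + 170100 + 7133 = 239058 J = 239 kJ

q = 239 kJ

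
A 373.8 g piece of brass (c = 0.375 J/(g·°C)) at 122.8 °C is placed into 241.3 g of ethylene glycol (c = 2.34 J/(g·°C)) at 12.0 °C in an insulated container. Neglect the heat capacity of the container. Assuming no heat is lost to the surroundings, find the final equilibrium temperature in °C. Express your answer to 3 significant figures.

T_f = 34.0 °C

Heat lost by brass = heat gained by ethylene glycol.
(373.8)(0.375)(122.8 − T) = (241.3)(2.34)(T − 12.0)
140.175 (122.8 − T) = 564.642 (T − 12.0)
17213 − 140.175 T = 564.642 T − 6775.7
23988.7 = 704.817 T
T = 34.04 °C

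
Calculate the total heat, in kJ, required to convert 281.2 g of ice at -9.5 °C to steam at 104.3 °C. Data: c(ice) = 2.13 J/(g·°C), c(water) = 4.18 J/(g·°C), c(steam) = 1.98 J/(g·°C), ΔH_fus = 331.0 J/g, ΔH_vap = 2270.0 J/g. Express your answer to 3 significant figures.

q1 (heat ice -9.5→0.0 °C): 281.2 × 2.13 × 9.5 = 5690 J
q2 (melt at 0 °C): 281.2 × 331.0 = 93077 J
q3 (heat water 0.0→100.0 °C): 281.2 × 4.18 × 100.0 = 117542 J
q4 (vaporize at 100 °C): 281.2 × 2270.0 = 638324 J
q5 (heat steam 100.0→104.3 °C): 281.2 × 1.98 × 4.3 = 2394 J
Total: 5690 + 93077 + 117542 + 638324 + 2394 = 857027 J = 857 kJ

q = 857 kJ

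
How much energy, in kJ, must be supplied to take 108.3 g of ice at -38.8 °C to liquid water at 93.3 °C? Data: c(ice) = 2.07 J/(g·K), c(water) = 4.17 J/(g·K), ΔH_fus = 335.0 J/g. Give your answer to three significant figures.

q = 87.1 kJ

q1 (heat ice -38.8→0.0 °C): 108.3 × 2.07 × 38.8 = 8698 J
q2 (melt at 0 °C): 108.3 × 335.0 = 36281 J
q3 (heat water 0.0→93.3 °C): 108.3 × 4.17 × 93.3 = 42135 J
Total: 8698 + 36281 + 42135 = 87114 J = 87.1 kJ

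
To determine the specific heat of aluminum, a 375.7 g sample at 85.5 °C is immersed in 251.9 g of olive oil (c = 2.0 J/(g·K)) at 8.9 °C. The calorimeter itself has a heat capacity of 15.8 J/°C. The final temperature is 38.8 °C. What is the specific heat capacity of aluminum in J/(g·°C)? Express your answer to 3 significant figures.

q_gained = (251.9 × 2.0 + 15.8) × (38.8 − 8.9) = 15536 J
q_lost = 375.7 × c × (85.5 − 38.8) = 17545.19 c
Set equal: c = 15536 / 17545.19 = 0.885 J/(g·°C)

c = 0.885 J/(g·°C)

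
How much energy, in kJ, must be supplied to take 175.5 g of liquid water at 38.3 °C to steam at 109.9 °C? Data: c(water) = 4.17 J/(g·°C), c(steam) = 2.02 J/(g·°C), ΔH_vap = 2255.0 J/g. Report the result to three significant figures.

q1 (heat water 38.3→100.0 °C): 175.5 × 4.17 × 61.7 = 45154 J
q2 (vaporize at 100 °C): 175.5 × 2255.0 = 395753 J
q3 (heat steam 100.0→109.9 °C): 175.5 × 2.02 × 9.9 = 3510 J
Total: 45154 + 395753 + 3510 = 444417 J = 444 kJ

q = 444 kJ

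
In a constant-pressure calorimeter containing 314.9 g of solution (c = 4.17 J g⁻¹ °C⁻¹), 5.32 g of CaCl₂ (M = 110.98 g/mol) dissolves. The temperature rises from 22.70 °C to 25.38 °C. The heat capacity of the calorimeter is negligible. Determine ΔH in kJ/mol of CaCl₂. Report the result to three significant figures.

|ΔT| = |25.38 − 22.70| = 2.68 °C
|q_surr| = (314.9 × 4.17) × 2.68 = 1313.133 × 2.68 = 3519 J
n(CaCl₂) = 5.32 / 110.98 = 0.04794 mol
Temperature rose, so q_rxn = −|q_surr| = -3.519 kJ
ΔH = q_rxn / n = -73.40 kJ/mol

ΔH = -73.4 kJ/mol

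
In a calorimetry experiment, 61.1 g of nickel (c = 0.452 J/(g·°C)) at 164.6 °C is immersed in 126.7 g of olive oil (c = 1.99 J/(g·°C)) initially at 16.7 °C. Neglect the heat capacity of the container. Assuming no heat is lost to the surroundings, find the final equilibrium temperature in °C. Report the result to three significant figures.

T_f = 31.3 °C

Heat lost by nickel = heat gained by olive oil.
(61.1)(0.452)(164.6 − T) = (126.7)(1.99)(T − 16.7)
27.6172 (164.6 − T) = 252.133 (T − 16.7)
4545.8 − 27.6172 T = 252.133 T − 4210.6
8756.4 = 279.7502 T
T = 31.30 °C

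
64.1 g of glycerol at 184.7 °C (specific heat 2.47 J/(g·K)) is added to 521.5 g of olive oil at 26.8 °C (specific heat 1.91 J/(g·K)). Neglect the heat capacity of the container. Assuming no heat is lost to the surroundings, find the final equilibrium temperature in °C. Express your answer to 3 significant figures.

Heat lost by glycerol = heat gained by olive oil.
(64.1)(2.47)(184.7 − T) = (521.5)(1.91)(T − 26.8)
158.327 (184.7 − T) = 996.065 (T − 26.8)
29243 − 158.327 T = 996.065 T − 26695
55938 = 1154.392 T
T = 48.46 °C

T_f = 48.5 °C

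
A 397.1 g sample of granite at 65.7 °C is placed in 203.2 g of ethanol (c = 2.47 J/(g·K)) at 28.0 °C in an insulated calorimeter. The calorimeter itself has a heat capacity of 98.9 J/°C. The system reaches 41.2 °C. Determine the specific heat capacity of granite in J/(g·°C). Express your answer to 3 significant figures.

c = 0.815 J/(g·°C)

q_gained = (203.2 × 2.47 + 98.9) × (41.2 − 28.0) = 7931 J
q_lost = 397.1 × c × (65.7 − 41.2) = 9728.95 c
Set equal: c = 7931 / 9728.95 = 0.815 J/(g·°C)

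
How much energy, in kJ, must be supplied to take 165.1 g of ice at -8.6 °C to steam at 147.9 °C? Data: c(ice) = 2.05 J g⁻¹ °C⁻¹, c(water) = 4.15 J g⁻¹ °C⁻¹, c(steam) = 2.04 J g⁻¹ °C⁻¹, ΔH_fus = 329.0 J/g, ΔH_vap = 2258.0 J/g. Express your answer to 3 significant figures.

q = 515 kJ

q1 (heat ice -8.6→0.0 °C): 165.1 × 2.05 × 8.6 = 2911 J
q2 (melt at 0 °C): 165.1 × 329.0 = 54318 J
q3 (heat water 0.0→100.0 °C): 165.1 × 4.15 × 100.0 = 68517 J
q4 (vaporize at 100 °C): 165.1 × 2258.0 = 372796 J
q5 (heat steam 100.0→147.9 °C): 165.1 × 2.04 × 47.9 = 16133 J
Total: 2911 + 54318 + 68517 + 372796 + 16133 = 514675 J = 515 kJ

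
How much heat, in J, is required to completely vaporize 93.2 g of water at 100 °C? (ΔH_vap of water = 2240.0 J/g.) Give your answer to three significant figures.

q = m × ΔH_vap = 93.2 × 2240.0 = 208800 J

q = 209000 J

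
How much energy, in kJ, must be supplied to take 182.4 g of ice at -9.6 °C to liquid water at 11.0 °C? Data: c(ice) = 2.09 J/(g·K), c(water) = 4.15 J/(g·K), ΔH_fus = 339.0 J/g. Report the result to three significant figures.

q = 73.8 kJ

q1 (heat ice -9.6→0.0 °C): 182.4 × 2.09 × 9.6 = 3660 J
q2 (melt at 0 °C): 182.4 × 339.0 = 61834 J
q3 (heat water 0.0→11.0 °C): 182.4 × 4.15 × 11.0 = 8327 J
Total: 3660 + 61834 + 8327 = 73821 J = 73.8 kJ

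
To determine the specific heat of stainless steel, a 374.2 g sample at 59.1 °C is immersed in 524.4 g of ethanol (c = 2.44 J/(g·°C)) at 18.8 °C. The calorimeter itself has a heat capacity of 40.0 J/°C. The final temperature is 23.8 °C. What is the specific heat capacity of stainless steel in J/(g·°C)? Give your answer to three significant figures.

q_gained = (524.4 × 2.44 + 40.0) × (23.8 − 18.8) = 6598 J
q_lost = 374.2 × c × (59.1 − 23.8) = 13209.26 c
Set equal: c = 6598 / 13209.26 = 0.499 J/(g·°C)

c = 0.499 J/(g·°C)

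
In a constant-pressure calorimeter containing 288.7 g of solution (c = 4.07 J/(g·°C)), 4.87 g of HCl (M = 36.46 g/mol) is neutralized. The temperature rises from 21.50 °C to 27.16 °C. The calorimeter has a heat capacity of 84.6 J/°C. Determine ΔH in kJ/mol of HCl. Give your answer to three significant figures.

|ΔT| = |27.16 − 21.50| = 5.66 °C
|q_surr| = (288.7 × 4.07 + 84.6) × 5.66 = 1259.609 × 5.66 = 7129 J
n(HCl) = 4.87 / 36.46 = 0.1336 mol
Temperature rose, so q_rxn = −|q_surr| = -7.129 kJ
ΔH = q_rxn / n = -53.36 kJ/mol

ΔH = -53.4 kJ/mol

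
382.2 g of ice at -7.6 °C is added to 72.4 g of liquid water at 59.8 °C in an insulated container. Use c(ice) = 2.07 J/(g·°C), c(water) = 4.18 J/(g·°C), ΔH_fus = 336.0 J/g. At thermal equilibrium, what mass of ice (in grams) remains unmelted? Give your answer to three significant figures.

m_ice remaining = 346 g

Heat to warm all ice to 0 °C: 382.2×2.07×7.6 = 6012.8 J
Heat released by water cooling to 0 °C: 72.4×4.18×59.8 = 18097 J
18097 J < 6012.8 + 382.2×336.0 = 134432.0 J, so not all ice melts; final T = 0 °C.
Heat left for melting: 18097 − 6012.8 = 12084.2 J
Mass melted = 12084.2 / 336.0 = 35.96 g
Ice remaining = 382.2 − 35.96 = 346.24 g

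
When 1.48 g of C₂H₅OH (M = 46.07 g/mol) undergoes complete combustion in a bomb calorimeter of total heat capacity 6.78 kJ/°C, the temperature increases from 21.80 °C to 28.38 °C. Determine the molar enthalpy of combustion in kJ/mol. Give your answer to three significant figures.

ΔH = -1390 kJ/mol

ΔT = 28.38 − 21.80 = 6.58 °C
q_cal = C_cal × ΔT = 6.78 × 6.58 = 44.6124 kJ
n = 1.48 / 46.07 = 0.03213 mol
q_rxn = −q_cal = -44.6124 kJ
ΔH = -44.6124 / 0.03213 = -1388 kJ/mol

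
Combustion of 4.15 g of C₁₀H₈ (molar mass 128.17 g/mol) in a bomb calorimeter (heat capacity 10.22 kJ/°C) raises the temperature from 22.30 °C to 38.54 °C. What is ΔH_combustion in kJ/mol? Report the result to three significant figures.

ΔH = -5130 kJ/mol

ΔT = 38.54 − 22.30 = 16.24 °C
q_cal = C_cal × ΔT = 10.22 × 16.24 = 165.9728 kJ
n = 4.15 / 128.17 = 0.03238 mol
q_rxn = −q_cal = -165.9728 kJ
ΔH = -165.9728 / 0.03238 = -5126 kJ/mol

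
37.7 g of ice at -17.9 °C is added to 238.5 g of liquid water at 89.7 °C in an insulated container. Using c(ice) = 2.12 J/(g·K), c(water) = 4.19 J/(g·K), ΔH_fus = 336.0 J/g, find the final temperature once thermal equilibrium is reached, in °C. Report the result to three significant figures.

T_f = 65.3 °C

Heat to bring ice to 0 °C and melt it: q₁ = 37.7×2.12×17.9 + 37.7×336.0 = 14098 J
Heat the water can supply cooling to 0 °C: 238.5×4.19×89.7 = 89638.6 J > q₁, so all ice melts.
Energy balance: 238.5×4.19×(89.7 − T) = 14098 + 37.7×4.19×(T − 0)
999.315(89.7 − T) = 14098 + 157.963 T
89638.6 − 14098 = 1157.278 T
T = 75540.6 / 1157.278 = 65.27 °C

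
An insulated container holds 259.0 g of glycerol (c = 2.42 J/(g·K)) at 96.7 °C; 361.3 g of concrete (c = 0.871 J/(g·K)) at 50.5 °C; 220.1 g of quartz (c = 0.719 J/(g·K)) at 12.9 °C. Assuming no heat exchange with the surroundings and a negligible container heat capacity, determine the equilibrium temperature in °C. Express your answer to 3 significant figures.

T_f = 71.4 °C

Σ mᵢcᵢ(T − Tᵢ) = 0  ⇒  T = Σ mᵢcᵢTᵢ / Σ mᵢcᵢ
Σ mᵢcᵢ = 259.0×2.42 + 361.3×0.871 + 220.1×0.719 = 1099.7242
Σ mᵢcᵢTᵢ = 626.78×96.7 + 314.6923×50.5 + 158.2519×12.9 = 78543
T = 78543 / 1099.7242 = 71.42 °C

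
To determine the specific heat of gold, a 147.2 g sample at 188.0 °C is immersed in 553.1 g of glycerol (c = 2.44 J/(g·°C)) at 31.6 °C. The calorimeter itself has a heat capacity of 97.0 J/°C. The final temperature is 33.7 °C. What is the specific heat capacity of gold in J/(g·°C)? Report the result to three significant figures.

c = 0.134 J/(g·°C)

q_gained = (553.1 × 2.44 + 97.0) × (33.7 − 31.6) = 3038 J
q_lost = 147.2 × c × (188.0 − 33.7) = 22712.96 c
Set equal: c = 3038 / 22712.96 = 0.134 J/(g·°C)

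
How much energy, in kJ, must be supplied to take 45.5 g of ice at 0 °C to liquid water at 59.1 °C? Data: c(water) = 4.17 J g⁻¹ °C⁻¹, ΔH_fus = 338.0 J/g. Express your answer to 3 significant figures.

q1 (melt at 0 °C): 45.5 × 338.0 = 15379 J
q2 (heat water 0.0→59.1 °C): 45.5 × 4.17 × 59.1 = 11213 J
Total: 15379 + 11213 = 26592 J = 26.6 kJ

q = 26.6 kJ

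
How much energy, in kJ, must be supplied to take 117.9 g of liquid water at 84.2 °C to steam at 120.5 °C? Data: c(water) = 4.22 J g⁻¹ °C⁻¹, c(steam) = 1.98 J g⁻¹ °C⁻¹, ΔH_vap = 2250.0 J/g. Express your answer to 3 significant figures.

q1 (heat water 84.2→100.0 °C): 117.9 × 4.22 × 15.8 = 7861 J
q2 (vaporize at 100 °C): 117.9 × 2250.0 = 265275 J
q3 (heat steam 100.0→120.5 °C): 117.9 × 1.98 × 20.5 = 4786 J
Total: 7861 + 265275 + 4786 = 277922 J = 278 kJ

q = 278 kJ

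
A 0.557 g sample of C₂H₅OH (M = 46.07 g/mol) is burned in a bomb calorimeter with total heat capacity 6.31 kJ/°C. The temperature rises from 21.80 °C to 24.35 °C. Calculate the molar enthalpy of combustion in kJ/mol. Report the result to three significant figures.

ΔT = 24.35 − 21.80 = 2.55 °C
q_cal = C_cal × ΔT = 6.31 × 2.55 = 16.0905 kJ
n = 0.557 / 46.07 = 0.01209 mol
q_rxn = −q_cal = -16.0905 kJ
ΔH = -16.0905 / 0.01209 = -1331 kJ/mol

ΔH = -1330 kJ/mol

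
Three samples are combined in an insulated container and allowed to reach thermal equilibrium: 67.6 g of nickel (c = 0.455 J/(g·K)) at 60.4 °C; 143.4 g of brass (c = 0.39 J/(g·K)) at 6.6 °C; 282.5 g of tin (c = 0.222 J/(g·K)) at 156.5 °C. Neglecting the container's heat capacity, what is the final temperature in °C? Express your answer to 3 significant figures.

T_f = 80.6 °C

Σ mᵢcᵢ(T − Tᵢ) = 0  ⇒  T = Σ mᵢcᵢTᵢ / Σ mᵢcᵢ
Σ mᵢcᵢ = 67.6×0.455 + 143.4×0.39 + 282.5×0.222 = 149.399
Σ mᵢcᵢTᵢ = 30.758×60.4 + 55.926×6.6 + 62.715×156.5 = 12042
T = 12042 / 149.399 = 80.60 °C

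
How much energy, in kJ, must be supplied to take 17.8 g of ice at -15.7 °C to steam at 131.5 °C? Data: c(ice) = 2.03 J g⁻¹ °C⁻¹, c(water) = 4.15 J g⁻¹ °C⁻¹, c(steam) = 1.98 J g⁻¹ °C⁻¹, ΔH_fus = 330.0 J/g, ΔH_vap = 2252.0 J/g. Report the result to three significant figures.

q = 55.0 kJ

q1 (heat ice -15.7→0.0 °C): 17.8 × 2.03 × 15.7 = 567 J
q2 (melt at 0 °C): 17.8 × 330.0 = 5874 J
q3 (heat water 0.0→100.0 °C): 17.8 × 4.15 × 100.0 = 7387 J
q4 (vaporize at 100 °C): 17.8 × 2252.0 = 40086 J
q5 (heat steam 100.0→131.5 °C): 17.8 × 1.98 × 31.5 = 1110 J
Total: 567 + 5874 + 7387 + 40086 + 1110 = 55024 J = 55.0 kJ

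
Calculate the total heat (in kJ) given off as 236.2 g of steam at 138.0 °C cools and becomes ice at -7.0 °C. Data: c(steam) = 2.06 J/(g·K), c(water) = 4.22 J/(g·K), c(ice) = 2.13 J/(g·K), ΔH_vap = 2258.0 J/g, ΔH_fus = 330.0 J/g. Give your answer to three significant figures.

q = 733 kJ

q1 (cool steam 138.0→100 °C): 236.2 × 2.06 × 38.0 = 18490 J
q2 (condense at 100 °C): 236.2 × 2258.0 = 533340 J
q3 (cool water 100→0 °C): 236.2 × 4.22 × 100.0 = 99676 J
q4 (freeze at 0 °C): 236.2 × 330.0 = 77946 J
q5 (cool ice 0→-7.0 °C): 236.2 × 2.13 × 7.0 = 3522 J
Total: 18490 + 533340 + 99676 + 77946 + 3522 = 732974 J = 733 kJ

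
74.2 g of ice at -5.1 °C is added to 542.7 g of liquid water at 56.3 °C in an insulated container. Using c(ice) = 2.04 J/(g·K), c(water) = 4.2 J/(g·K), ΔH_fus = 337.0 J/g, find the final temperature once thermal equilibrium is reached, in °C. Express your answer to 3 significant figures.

T_f = 39.6 °C

Heat to bring ice to 0 °C and melt it: q₁ = 74.2×2.04×5.1 + 74.2×337.0 = 25777 J
Heat the water can supply cooling to 0 °C: 542.7×4.2×56.3 = 128327 J > q₁, so all ice melts.
Energy balance: 542.7×4.2×(56.3 − T) = 25777 + 74.2×4.2×(T − 0)
2279.34(56.3 − T) = 25777 + 311.64 T
128327 − 25777 = 2590.98 T
T = 102550 / 2590.98 = 39.58 °C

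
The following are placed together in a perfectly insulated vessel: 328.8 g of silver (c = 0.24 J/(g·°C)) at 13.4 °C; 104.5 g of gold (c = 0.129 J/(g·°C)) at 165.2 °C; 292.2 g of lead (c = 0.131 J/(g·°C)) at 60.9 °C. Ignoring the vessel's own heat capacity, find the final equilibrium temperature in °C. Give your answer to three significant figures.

T_f = 43.0 °C

Σ mᵢcᵢ(T − Tᵢ) = 0  ⇒  T = Σ mᵢcᵢTᵢ / Σ mᵢcᵢ
Σ mᵢcᵢ = 328.8×0.24 + 104.5×0.129 + 292.2×0.131 = 130.6707
Σ mᵢcᵢTᵢ = 78.912×13.4 + 13.4805×165.2 + 38.2782×60.9 = 5615.5
T = 5615.5 / 130.6707 = 42.97 °C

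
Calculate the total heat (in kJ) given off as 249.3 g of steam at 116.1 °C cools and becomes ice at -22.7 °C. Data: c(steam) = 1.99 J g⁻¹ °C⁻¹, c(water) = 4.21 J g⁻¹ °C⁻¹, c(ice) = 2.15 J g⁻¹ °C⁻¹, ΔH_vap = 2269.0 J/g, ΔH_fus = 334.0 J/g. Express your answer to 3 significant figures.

q = 774 kJ

q1 (cool steam 116.1→100 °C): 249.3 × 1.99 × 16.1 = 7987 J
q2 (condense at 100 °C): 249.3 × 2269.0 = 565662 J
q3 (cool water 100→0 °C): 249.3 × 4.21 × 100.0 = 104955 J
q4 (freeze at 0 °C): 249.3 × 334.0 = 83266 J
q5 (cool ice 0→-22.7 °C): 249.3 × 2.15 × 22.7 = 12167 J
Total: 7987 + 565662 + 104955 + 83266 + 12167 = 774037 J = 774 kJ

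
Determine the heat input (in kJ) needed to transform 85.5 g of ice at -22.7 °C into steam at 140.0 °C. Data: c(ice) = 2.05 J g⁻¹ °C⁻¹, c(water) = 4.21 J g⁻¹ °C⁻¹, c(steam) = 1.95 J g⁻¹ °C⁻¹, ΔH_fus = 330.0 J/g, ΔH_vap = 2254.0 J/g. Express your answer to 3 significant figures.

q = 268 kJ

q1 (heat ice -22.7→0.0 °C): 85.5 × 2.05 × 22.7 = 3979 J
q2 (melt at 0 °C): 85.5 × 330.0 = 28215 J
q3 (heat water 0.0→100.0 °C): 85.5 × 4.21 × 100.0 = 35996 J
q4 (vaporize at 100 °C): 85.5 × 2254.0 = 192717 J
q5 (heat steam 100.0→140.0 °C): 85.5 × 1.95 × 40.0 = 6669 J
Total: 3979 + 28215 + 35996 + 192717 + 6669 = 267576 J = 268 kJ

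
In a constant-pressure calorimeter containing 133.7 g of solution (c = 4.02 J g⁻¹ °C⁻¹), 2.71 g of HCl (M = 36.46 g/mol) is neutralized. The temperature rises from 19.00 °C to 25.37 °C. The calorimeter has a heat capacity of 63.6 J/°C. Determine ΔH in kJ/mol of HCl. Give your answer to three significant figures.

ΔH = -51.5 kJ/mol

|ΔT| = |25.37 − 19.00| = 6.37 °C
|q_surr| = (133.7 × 4.02 + 63.6) × 6.37 = 601.074 × 6.37 = 3829 J
n(HCl) = 2.71 / 36.46 = 0.07433 mol
Temperature rose, so q_rxn = −|q_surr| = -3.829 kJ
ΔH = q_rxn / n = -51.51 kJ/mol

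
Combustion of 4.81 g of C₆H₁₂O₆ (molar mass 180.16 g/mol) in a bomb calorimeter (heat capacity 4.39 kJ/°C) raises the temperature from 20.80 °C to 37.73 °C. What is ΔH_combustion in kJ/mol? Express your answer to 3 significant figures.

ΔH = -2780 kJ/mol

ΔT = 37.73 − 20.80 = 16.93 °C
q_cal = C_cal × ΔT = 4.39 × 16.93 = 74.3227 kJ
n = 4.81 / 180.16 = 0.02670 mol
q_rxn = −q_cal = -74.3227 kJ
ΔH = -74.3227 / 0.02670 = -2784 kJ/mol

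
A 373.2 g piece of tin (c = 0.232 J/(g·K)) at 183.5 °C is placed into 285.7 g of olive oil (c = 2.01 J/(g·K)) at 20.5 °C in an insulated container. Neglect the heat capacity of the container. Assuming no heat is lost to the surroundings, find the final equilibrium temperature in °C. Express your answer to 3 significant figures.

Heat lost by tin = heat gained by olive oil.
(373.2)(0.232)(183.5 − T) = (285.7)(2.01)(T − 20.5)
86.5824 (183.5 − T) = 574.257 (T − 20.5)
15888 − 86.5824 T = 574.257 T − 11772
27660 = 660.8394 T
T = 41.86 °C

T_f = 41.9 °C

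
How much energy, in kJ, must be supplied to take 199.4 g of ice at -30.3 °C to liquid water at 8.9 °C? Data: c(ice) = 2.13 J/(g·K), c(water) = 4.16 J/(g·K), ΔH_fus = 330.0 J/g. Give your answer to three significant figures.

q = 86.1 kJ

q1 (heat ice -30.3→0.0 °C): 199.4 × 2.13 × 30.3 = 12869 J
q2 (melt at 0 °C): 199.4 × 330.0 = 65802 J
q3 (heat water 0.0→8.9 °C): 199.4 × 4.16 × 8.9 = 7383 J
Total: 12869 + 65802 + 7383 = 86054 J = 86.1 kJ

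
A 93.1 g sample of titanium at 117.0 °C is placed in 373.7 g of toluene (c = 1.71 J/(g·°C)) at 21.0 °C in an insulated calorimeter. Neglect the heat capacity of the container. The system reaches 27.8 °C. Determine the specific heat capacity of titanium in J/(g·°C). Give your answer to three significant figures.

q_gained = (373.7 × 1.71) × (27.8 − 21.0) = 4345 J
q_lost = 93.1 × c × (117.0 − 27.8) = 8304.52 c
Set equal: c = 4345 / 8304.52 = 0.523 J/(g·°C)

c = 0.523 J/(g·°C)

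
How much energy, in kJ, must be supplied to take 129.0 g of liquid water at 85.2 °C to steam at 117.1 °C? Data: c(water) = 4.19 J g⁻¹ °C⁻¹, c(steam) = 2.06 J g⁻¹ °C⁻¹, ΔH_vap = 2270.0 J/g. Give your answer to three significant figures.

q = 305 kJ

q1 (heat water 85.2→100.0 °C): 129.0 × 4.19 × 14.8 = 8000 J
q2 (vaporize at 100 °C): 129.0 × 2270.0 = 292830 J
q3 (heat steam 100.0→117.1 °C): 129.0 × 2.06 × 17.1 = 4544 J
Total: 8000 + 292830 + 4544 = 305374 J = 305 kJ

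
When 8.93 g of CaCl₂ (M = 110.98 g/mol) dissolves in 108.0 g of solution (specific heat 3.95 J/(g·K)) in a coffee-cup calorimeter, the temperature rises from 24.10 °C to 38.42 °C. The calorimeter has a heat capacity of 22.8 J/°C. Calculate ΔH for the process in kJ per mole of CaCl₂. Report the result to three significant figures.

|ΔT| = |38.42 − 24.10| = 14.32 °C
|q_surr| = (108.0 × 3.95 + 22.8) × 14.32 = 449.4 × 14.32 = 6435 J
n(CaCl₂) = 8.93 / 110.98 = 0.08046 mol
Temperature rose, so q_rxn = −|q_surr| = -6.435 kJ
ΔH = q_rxn / n = -79.98 kJ/mol

ΔH = -80.0 kJ/mol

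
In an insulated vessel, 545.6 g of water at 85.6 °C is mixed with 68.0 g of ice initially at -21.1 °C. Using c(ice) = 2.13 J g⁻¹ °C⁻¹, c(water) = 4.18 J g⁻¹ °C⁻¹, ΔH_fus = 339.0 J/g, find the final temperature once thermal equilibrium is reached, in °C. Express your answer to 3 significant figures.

Heat to bring ice to 0 °C and melt it: q₁ = 68.0×2.13×21.1 + 68.0×339.0 = 26108 J
Heat the water can supply cooling to 0 °C: 545.6×4.18×85.6 = 195220 J > q₁, so all ice melts.
Energy balance: 545.6×4.18×(85.6 − T) = 26108 + 68.0×4.18×(T − 0)
2280.608(85.6 − T) = 26108 + 284.24 T
195220 − 26108 = 2564.848 T
T = 169112 / 2564.848 = 65.93 °C

T_f = 65.9 °C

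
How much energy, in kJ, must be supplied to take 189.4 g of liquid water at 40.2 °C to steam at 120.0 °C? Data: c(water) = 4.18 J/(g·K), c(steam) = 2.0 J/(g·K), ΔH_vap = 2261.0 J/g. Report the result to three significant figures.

q = 483 kJ

q1 (heat water 40.2→100.0 °C): 189.4 × 4.18 × 59.8 = 47343 J
q2 (vaporize at 100 °C): 189.4 × 2261.0 = 428233 J
q3 (heat steam 100.0→120.0 °C): 189.4 × 2.0 × 20.0 = 7576 J
Total: 47343 + 428233 + 7576 = 483152 J = 483 kJ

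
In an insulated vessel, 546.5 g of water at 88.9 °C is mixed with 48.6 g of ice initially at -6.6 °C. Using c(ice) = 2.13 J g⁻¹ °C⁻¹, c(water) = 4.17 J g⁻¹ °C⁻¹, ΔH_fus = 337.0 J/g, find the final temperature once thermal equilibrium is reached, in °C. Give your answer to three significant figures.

Heat to bring ice to 0 °C and melt it: q₁ = 48.6×2.13×6.6 + 48.6×337.0 = 17061 J
Heat the water can supply cooling to 0 °C: 546.5×4.17×88.9 = 202595 J > q₁, so all ice melts.
Energy balance: 546.5×4.17×(88.9 − T) = 17061 + 48.6×4.17×(T − 0)
2278.905(88.9 − T) = 17061 + 202.662 T
202595 − 17061 = 2481.567 T
T = 185534 / 2481.567 = 74.76 °C

T_f = 74.8 °C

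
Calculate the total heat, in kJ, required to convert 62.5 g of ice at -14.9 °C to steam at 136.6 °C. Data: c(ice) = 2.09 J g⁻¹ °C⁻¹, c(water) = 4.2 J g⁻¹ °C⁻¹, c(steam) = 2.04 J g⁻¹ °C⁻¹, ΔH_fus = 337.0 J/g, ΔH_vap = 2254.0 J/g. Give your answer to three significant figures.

q1 (heat ice -14.9→0.0 °C): 62.5 × 2.09 × 14.9 = 1946 J
q2 (melt at 0 °C): 62.5 × 337.0 = 21063 J
q3 (heat water 0.0→100.0 °C): 62.5 × 4.2 × 100.0 = 26250 J
q4 (vaporize at 100 °C): 62.5 × 2254.0 = 140875 J
q5 (heat steam 100.0→136.6 °C): 62.5 × 2.04 × 36.6 = 4667 J
Total: 1946 + 21063 + 26250 + 140875 + 4667 = 194801 J = 195 kJ

q = 195 kJ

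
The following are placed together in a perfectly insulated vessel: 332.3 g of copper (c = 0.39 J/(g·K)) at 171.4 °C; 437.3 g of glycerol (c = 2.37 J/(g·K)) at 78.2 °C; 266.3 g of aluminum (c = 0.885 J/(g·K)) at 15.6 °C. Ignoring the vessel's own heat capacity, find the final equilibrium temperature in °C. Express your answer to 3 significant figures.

T_f = 76.3 °C

Σ mᵢcᵢ(T − Tᵢ) = 0  ⇒  T = Σ mᵢcᵢTᵢ / Σ mᵢcᵢ
Σ mᵢcᵢ = 332.3×0.39 + 437.3×2.37 + 266.3×0.885 = 1401.6735
Σ mᵢcᵢTᵢ = 129.597×171.4 + 1036.401×78.2 + 235.6755×15.6 = 106940
T = 106940 / 1401.6735 = 76.29 °C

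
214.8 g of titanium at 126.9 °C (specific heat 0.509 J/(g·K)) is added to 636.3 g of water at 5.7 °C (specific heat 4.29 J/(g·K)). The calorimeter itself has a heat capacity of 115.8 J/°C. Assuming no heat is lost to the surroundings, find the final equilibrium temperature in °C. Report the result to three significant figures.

Heat lost by titanium = heat gained by water + calorimeter.
(214.8)(0.509)(126.9 − T) = [(636.3)(4.29) + 115.8](T − 5.7)
109.3332 (126.9 − T) = 2845.527 (T − 5.7)
13874 − 109.3332 T = 2845.527 T − 16220
30094 = 2954.8602 T
T = 10.18 °C

T_f = 10.2 °C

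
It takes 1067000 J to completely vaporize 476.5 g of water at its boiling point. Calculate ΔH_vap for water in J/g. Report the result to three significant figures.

ΔH_vap = q / m = 1067000 / 476.5 = 2240 J/g

ΔH_vap = 2240 J/g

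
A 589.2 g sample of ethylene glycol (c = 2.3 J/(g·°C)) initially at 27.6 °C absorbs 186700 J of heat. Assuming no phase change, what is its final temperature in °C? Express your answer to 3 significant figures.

ΔT = q / (m c) = 186700 / (589.2 × 2.3) = 137.8 °C
T_f = 27.6 + 137.8 = 165.4 °C

T_f = 165 °C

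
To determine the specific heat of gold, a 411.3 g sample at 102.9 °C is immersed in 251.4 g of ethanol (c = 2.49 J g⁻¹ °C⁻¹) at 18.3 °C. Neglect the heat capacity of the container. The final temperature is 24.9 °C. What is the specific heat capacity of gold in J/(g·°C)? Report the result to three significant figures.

c = 0.129 J/(g·°C)

q_gained = (251.4 × 2.49) × (24.9 − 18.3) = 4132 J
q_lost = 411.3 × c × (102.9 − 24.9) = 32081.4 c
Set equal: c = 4132 / 32081.4 = 0.129 J/(g·°C)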